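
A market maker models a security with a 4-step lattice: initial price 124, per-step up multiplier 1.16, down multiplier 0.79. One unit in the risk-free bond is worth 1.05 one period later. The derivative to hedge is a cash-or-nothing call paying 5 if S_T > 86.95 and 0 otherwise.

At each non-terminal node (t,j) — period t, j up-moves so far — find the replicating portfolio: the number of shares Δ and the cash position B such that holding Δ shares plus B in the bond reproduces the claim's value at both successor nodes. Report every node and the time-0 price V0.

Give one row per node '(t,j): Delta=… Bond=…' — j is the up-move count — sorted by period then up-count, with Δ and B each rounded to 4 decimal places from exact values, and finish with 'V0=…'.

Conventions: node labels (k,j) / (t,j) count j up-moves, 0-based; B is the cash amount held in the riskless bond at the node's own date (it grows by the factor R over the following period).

(0,0): Delta=0.0175 Bond=1.6025
(1,0): Delta=0.0523 Bond=-1.7204
(1,1): Delta=0.0075 Bond=3.1223
(2,0): Delta=0.1169 Bond=-6.8044
(2,1): Delta=0.0337 Bond=0.3081
(2,2): Delta=0.0000 Bond=4.5351
(3,0): Delta=0.0000 Bond=0.0000
(3,1): Delta=0.1505 Bond=-10.1673
(3,2): Delta=0.0000 Bond=4.7619
(3,3): Delta=0.0000 Bond=4.7619
V0=3.7776

Risk-neutral probability p* = (R−d)/(u−d) = (1.05−0.79)/(1.16−0.79) = 0.7027.
At maturity the claim pays: V(4,0)=0.0000, V(4,1)=0.0000, V(4,2)=5.0000, V(4,3)=5.0000, V(4,4)=5.0000
(3,0): S=61.1368. Δ = (V_up−V_dn)/(S_up−S_dn) = (0.0000−0.0000)/(70.9187−48.2981) = 0.0000. V = [p*·0.0000 + (1−p*)·0.0000]/1.05 = 0.0000. B = V − Δ·S = 0.0000.
(3,1): S=89.7705. Δ = (V_up−V_dn)/(S_up−S_dn) = (5.0000−0.0000)/(104.1338−70.9187) = 0.1505. V = [p*·5.0000 + (1−p*)·0.0000]/1.05 = 3.3462. B = V − Δ·S = -10.1673.
(3,2): S=131.8150. Δ = (V_up−V_dn)/(S_up−S_dn) = (5.0000−5.0000)/(152.9054−104.1338) = 0.0000. V = [p*·5.0000 + (1−p*)·5.0000]/1.05 = 4.7619. B = V − Δ·S = 4.7619.
(3,3): S=193.5511. Δ = (V_up−V_dn)/(S_up−S_dn) = (5.0000−5.0000)/(224.5193−152.9054) = 0.0000. V = [p*·5.0000 + (1−p*)·5.0000]/1.05 = 4.7619. B = V − Δ·S = 4.7619.
(2,0): S=77.3884. Δ = (V_up−V_dn)/(S_up−S_dn) = (3.3462−0.0000)/(89.7705−61.1368) = 0.1169. V = [p*·3.3462 + (1−p*)·0.0000]/1.05 = 2.2394. B = V − Δ·S = -6.8044.
(2,1): S=113.6336. Δ = (V_up−V_dn)/(S_up−S_dn) = (4.7619−3.3462)/(131.8150−89.7705) = 0.0337. V = [p*·4.7619 + (1−p*)·3.3462]/1.05 = 4.1343. B = V − Δ·S = 0.3081.
(2,2): S=166.8544. Δ = (V_up−V_dn)/(S_up−S_dn) = (4.7619−4.7619)/(193.5511−131.8150) = 0.0000. V = [p*·4.7619 + (1−p*)·4.7619]/1.05 = 4.5351. B = V − Δ·S = 4.5351.
(1,0): S=97.9600. Δ = (V_up−V_dn)/(S_up−S_dn) = (4.1343−2.2394)/(113.6336−77.3884) = 0.0523. V = [p*·4.1343 + (1−p*)·2.2394]/1.05 = 3.4009. B = V − Δ·S = -1.7204.
(1,1): S=143.8400. Δ = (V_up−V_dn)/(S_up−S_dn) = (4.5351−4.1343)/(166.8544−113.6336) = 0.0075. V = [p*·4.5351 + (1−p*)·4.1343]/1.05 = 4.2057. B = V − Δ·S = 3.1223.
(0,0): S=124.0000. Δ = (V_up−V_dn)/(S_up−S_dn) = (4.2057−3.4009)/(143.8400−97.9600) = 0.0175. V = [p*·4.2057 + (1−p*)·3.4009]/1.05 = 3.7776. B = V − Δ·S = 1.6025.
Verification: the root portfolio costs Δ(0,0)·S0 + B(0,0) = 3.7776, matching V0.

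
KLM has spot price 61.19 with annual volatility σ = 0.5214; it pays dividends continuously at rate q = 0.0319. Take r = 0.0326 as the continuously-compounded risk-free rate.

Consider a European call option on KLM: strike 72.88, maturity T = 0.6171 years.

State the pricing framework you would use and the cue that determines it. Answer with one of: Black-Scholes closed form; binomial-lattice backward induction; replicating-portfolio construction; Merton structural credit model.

Key observation: the strike-72.88 call on KLM is European-exercise on a continuously-modelled lognormal underlying, so its value is a single closed-form evaluation.

framework: Black-Scholes closed form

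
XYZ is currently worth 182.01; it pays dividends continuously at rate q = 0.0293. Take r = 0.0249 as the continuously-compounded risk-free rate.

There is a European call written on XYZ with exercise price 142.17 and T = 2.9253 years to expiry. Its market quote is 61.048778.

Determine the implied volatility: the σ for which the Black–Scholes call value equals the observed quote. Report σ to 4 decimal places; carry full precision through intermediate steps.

sigma = 0.4148

At σ = 0.4148 the Black–Scholes value reproduces the quote:
σ√T = 0.4148·√2.9253 = 0.709454
d₁ = (ln(S/K) + (r−q+σ²/2)T) / (σ√T) = (ln(182.01/142.17) + (0.0249−0.0293+0.4148²/2)·2.9253) / 0.709454 = (0.247038 + 0.238791) / 0.709454 = 0.684793
d₂ = d₁ − σ√T = 0.684793 − 0.709454 = -0.024660
e^{−rT} = 0.929750
e^{−qT} = 0.917859
N(d₁) = 0.753263,  N(d₂) = 0.490163
V = S·e^{−qT}·N(d₁) − K·e^{−rT}·N(d₂) = 125.839742 − 64.790964 = 61.048778 (the quoted price), and the Black–Scholes price is strictly increasing in σ, so σ is unique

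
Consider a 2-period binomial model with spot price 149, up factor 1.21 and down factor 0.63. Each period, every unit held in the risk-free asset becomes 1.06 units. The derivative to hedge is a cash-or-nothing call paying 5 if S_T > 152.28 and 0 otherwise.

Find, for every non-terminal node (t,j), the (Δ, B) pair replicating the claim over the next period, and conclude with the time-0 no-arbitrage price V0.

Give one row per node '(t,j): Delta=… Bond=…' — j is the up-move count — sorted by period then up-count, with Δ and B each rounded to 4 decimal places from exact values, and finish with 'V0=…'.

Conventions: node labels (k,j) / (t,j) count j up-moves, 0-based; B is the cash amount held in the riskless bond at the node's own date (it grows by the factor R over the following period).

Risk-neutral probability p* = (R−d)/(u−d) = (1.06−0.63)/(1.21−0.63) = 0.7414.
At maturity the claim pays: V(2,0)=0.0000, V(2,1)=0.0000, V(2,2)=5.0000
  t=1,j=0: stock 93.8700 → up 113.5827 (V=0.0000), down 59.1381 (V=0.0000). Price 0.0000; hedge Δ=0.0000, bond B=0.0000.
  t=1,j=1: stock 180.2900 → up 218.1509 (V=5.0000), down 113.5827 (V=0.0000). Price 3.4971; hedge Δ=0.0478, bond B=-5.1236.
  t=0,j=0: stock 149.0000 → up 180.2900 (V=3.4971), down 93.8700 (V=0.0000). Price 2.4459; hedge Δ=0.0405, bond B=-3.5835.
Verification: the root portfolio costs Δ(0,0)·S0 + B(0,0) = 2.4459, matching V0.

(0,0): Delta=0.0405 Bond=-3.5835
(1,0): Delta=0.0000 Bond=0.0000
(1,1): Delta=0.0478 Bond=-5.1236
V0=2.4459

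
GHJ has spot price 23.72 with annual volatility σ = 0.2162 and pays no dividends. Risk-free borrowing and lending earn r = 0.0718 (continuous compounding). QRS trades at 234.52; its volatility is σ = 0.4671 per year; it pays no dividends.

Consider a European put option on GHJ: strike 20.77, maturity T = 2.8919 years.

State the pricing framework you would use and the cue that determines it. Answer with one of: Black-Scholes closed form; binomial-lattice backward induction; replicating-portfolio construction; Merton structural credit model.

Key observation: the instrument is a plain European put (strike 20.77) on a lognormal asset; the exact continuous-time formula applies directly.

framework: Black-Scholes closed form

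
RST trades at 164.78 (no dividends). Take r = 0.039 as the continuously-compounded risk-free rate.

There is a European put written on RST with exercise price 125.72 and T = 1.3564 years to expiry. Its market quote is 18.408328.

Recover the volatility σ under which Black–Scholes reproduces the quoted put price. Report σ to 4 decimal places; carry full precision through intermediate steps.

sigma = 0.5727

At σ = 0.5727 the Black–Scholes value reproduces the quote:
σ√T = 0.5727·√1.3564 = 0.666993
d₁ = (ln(S/K) + (r+σ²/2)T) / (σ√T) = (ln(164.78/125.72) + (0.039+0.5727²/2)·1.3564) / 0.666993 = (0.270554 + 0.275339) / 0.666993 = 0.818440
d₂ = d₁ − σ√T = 0.818440 − 0.666993 = 0.151447
e^{−rT} = 0.948475
N(−d₁) = 0.206553,  N(−d₂) = 0.439812
V = K·e^{−rT}·N(−d₂) − S·N(−d₁) = 52.444146 − 34.035819 = 18.408328 (matching the quote); vega is positive throughout, so no other σ reproduces this price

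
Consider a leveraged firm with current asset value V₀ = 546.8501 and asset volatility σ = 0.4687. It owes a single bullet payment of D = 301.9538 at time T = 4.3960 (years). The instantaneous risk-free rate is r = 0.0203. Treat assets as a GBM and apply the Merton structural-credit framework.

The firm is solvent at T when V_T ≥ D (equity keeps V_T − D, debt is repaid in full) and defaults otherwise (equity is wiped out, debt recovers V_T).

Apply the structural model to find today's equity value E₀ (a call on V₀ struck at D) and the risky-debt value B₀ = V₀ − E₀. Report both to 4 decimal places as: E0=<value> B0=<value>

E0=322.0924 B0=224.7577

Work the structural quantities from V₀ = 546.8501 against face 301.9538:
d₁ = [ln(V₀/D) + (r + σ²/2)T] / (σ√T)
   = [ln(546.8501/301.9538) + (0.0203 + 0.5·0.4687²)·4.3960] / (0.4687·√4.3960)
   = [0.593901 + 0.572095] / 0.982706 = 1.186515
d₂ = d₁ − σ√T = 1.186515 − 0.982706 = 0.203808
N(d₁) = 0.882290,  N(d₂) = 0.580748,  e^(−rT) = 0.914627
E₀ = V₀·N(d₁) − D·e^(−rT)·N(d₂)
   = 546.8501·0.882290 − 301.9538·0.914627·0.580748 = 322.092368
B₀ = V₀ − E₀ = 546.8501 − 322.092368 = 224.757732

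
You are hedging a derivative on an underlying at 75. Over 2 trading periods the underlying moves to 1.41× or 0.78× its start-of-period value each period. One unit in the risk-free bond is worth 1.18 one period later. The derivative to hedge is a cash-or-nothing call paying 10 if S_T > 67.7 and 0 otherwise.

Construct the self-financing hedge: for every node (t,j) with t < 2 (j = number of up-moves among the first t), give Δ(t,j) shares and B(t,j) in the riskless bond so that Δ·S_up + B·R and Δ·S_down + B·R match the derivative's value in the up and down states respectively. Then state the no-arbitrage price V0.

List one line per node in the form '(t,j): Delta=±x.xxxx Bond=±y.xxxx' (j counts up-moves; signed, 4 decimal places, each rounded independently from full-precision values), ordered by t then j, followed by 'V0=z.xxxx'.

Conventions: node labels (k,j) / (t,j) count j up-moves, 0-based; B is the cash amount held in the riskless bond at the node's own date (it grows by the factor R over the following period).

No-arbitrage ⇒ martingale measure with p* = (R−d)/(u−d) = 0.6349.
Payoffs at expiry: V(2,0)=0.0000, V(2,1)=10.0000, V(2,2)=10.0000
(1,0): S=58.5000. Δ = (V_up−V_dn)/(S_up−S_dn) = (10.0000−0.0000)/(82.4850−45.6300) = 0.2713. V = [p*·10.0000 + (1−p*)·0.0000]/1.18 = 5.3807. B = V − Δ·S = -10.4923.
(1,1): S=105.7500. Δ = (V_up−V_dn)/(S_up−S_dn) = (10.0000−10.0000)/(149.1075−82.4850) = 0.0000. V = [p*·10.0000 + (1−p*)·10.0000]/1.18 = 8.4746. B = V − Δ·S = 8.4746.
(0,0): S=75.0000. Δ = (V_up−V_dn)/(S_up−S_dn) = (8.4746−5.3807)/(105.7500−58.5000) = 0.0655. V = [p*·8.4746 + (1−p*)·5.3807]/1.18 = 6.2246. B = V − Δ·S = 1.3137.
Check: Δ(0,0)·S0 + B(0,0) = 6.2246 = V0.

(0,0): Delta=0.0655 Bond=1.3137
(1,0): Delta=0.2713 Bond=-10.4923
(1,1): Delta=0.0000 Bond=8.4746
V0=6.2246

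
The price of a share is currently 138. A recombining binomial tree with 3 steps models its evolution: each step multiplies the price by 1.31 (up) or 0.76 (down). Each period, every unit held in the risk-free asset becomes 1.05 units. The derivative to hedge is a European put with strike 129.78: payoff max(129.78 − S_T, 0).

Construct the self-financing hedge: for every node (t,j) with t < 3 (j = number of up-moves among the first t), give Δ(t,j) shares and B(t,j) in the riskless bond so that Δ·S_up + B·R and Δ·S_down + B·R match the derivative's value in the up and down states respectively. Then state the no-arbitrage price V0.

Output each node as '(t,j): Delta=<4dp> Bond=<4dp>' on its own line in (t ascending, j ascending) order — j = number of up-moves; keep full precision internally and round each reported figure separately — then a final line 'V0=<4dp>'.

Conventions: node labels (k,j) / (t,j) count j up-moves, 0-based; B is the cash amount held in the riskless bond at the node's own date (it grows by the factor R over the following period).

No-arbitrage ⇒ martingale measure with p* = (R−d)/(u−d) = 0.5273.
Expiry values: V(3,0)=69.2013, V(3,1)=25.3615, V(3,2)=0.0000, V(3,3)=0.0000
(2,0): S=79.7088. Δ = (V_up−V_dn)/(S_up−S_dn) = (25.3615−69.2013)/(104.4185−60.5787) = -1.0000. V = [p*·25.3615 + (1−p*)·69.2013]/1.05 = 43.8912. B = V − Δ·S = 123.6000.
(2,1): S=137.3928. Δ = (V_up−V_dn)/(S_up−S_dn) = (0.0000−25.3615)/(179.9846−104.4185) = -0.3356. V = [p*·0.0000 + (1−p*)·25.3615]/1.05 = 11.4182. B = V − Δ·S = 57.5299.
(2,2): S=236.8218. Δ = (V_up−V_dn)/(S_up−S_dn) = (0.0000−0.0000)/(310.2366−179.9846) = 0.0000. V = [p*·0.0000 + (1−p*)·0.0000]/1.05 = 0.0000. B = V − Δ·S = 0.0000.
(1,0): S=104.8800. Δ = (V_up−V_dn)/(S_up−S_dn) = (11.4182−43.8912)/(137.3928−79.7088) = -0.5629. V = [p*·11.4182 + (1−p*)·43.8912]/1.05 = 25.4943. B = V − Δ·S = 84.5362.
(1,1): S=180.7800. Δ = (V_up−V_dn)/(S_up−S_dn) = (0.0000−11.4182)/(236.8218−137.3928) = -0.1148. V = [p*·0.0000 + (1−p*)·11.4182]/1.05 = 5.1406. B = V − Δ·S = 25.9009.
(0,0): S=138.0000. Δ = (V_up−V_dn)/(S_up−S_dn) = (5.1406−25.4943)/(180.7800−104.8800) = -0.2682. V = [p*·5.1406 + (1−p*)·25.4943]/1.05 = 14.0594. B = V − Δ·S = 51.0661.
As a check, the time-0 holding Δ(0,0)·S0 + B(0,0) comes to 14.0594 — exactly V0.

(0,0): Delta=-0.2682 Bond=51.0661
(1,0): Delta=-0.5629 Bond=84.5362
(1,1): Delta=-0.1148 Bond=25.9009
(2,0): Delta=-1.0000 Bond=123.6000
(2,1): Delta=-0.3356 Bond=57.5299
(2,2): Delta=0.0000 Bond=0.0000
V0=14.0594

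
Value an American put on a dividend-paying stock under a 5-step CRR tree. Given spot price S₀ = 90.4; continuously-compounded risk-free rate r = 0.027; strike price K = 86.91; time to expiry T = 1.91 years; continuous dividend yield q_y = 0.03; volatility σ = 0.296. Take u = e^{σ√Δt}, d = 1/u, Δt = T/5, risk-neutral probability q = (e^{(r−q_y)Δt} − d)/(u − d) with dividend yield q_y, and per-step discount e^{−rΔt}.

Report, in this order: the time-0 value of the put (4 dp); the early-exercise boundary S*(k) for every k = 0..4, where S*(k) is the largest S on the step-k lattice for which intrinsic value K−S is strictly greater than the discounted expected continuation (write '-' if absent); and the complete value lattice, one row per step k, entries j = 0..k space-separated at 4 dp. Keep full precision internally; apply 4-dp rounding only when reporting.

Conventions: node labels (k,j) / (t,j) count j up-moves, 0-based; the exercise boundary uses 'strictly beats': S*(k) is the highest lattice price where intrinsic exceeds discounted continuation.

price = 12.9825
boundary = - - - 52.2169 62.6994
tree:
12.9825
18.6634 6.3730
25.9737 10.2035 1.8619
34.6931 15.9681 3.4284 0.0000
43.4231 24.2106 6.3127 0.0000 0.0000
50.6936 34.6931 11.6237 0.0000 0.0000 0.0000

Δt=0.38200, u=1.20075, d=0.83281, q=0.45128, disc=e^(-rΔt)=0.98974
k=5 terminal: V=max(K-S,0) → 50.6936 34.6931 11.6237 0.0000 0.0000 0.0000
k=4: j=0 S=43.4869 intr=43.4231 cont=43.0268 V=43.4231[EX]; j=1 S=62.6994 intr=24.2106 cont=24.0333 V=24.2106[EX]; j=2 S=90.4000 intr=0.0000 cont=6.3127 V=6.3127[hold]; j=3 S=130.3387 intr=0.0000 cont=0.0000 V=0.0000[hold]; j=4 S=187.9224 intr=0.0000 cont=0.0000 V=0.0000[hold]  S*(4)=62.6994
k=3: j=0 S=52.2169 intr=34.6931 cont=34.3963 V=34.6931[EX]; j=1 S=75.2863 intr=11.6237 cont=15.9681 V=15.9681[hold]; j=2 S=108.5478 intr=0.0000 cont=3.4284 V=3.4284[hold]; j=3 S=156.5042 intr=0.0000 cont=0.0000 V=0.0000[hold]  S*(3)=52.2169
k=2: j=0 S=62.6994 intr=24.2106 cont=25.9737 V=25.9737[hold]; j=1 S=90.4000 intr=0.0000 cont=10.2035 V=10.2035[hold]; j=2 S=130.3387 intr=0.0000 cont=1.8619 V=1.8619[hold]  S*(2)=-
k=1: j=0 S=75.2863 intr=11.6237 cont=18.6634 V=18.6634[hold]; j=1 S=108.5478 intr=0.0000 cont=6.3730 V=6.3730[hold]  S*(1)=-
k=0: j=0 S=90.4000 intr=0.0000 cont=12.9825 V=12.9825[hold]  S*(0)=-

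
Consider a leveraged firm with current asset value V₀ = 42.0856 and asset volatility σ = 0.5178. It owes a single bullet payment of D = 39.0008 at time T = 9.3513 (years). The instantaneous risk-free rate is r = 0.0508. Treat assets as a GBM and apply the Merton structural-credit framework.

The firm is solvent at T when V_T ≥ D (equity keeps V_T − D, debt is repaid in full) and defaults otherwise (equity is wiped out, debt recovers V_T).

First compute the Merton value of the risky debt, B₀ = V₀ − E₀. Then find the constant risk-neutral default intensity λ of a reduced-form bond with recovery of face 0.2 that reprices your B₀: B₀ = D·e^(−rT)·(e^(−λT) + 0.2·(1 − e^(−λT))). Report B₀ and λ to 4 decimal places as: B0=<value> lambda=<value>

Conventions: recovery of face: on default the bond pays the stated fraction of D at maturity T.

B0=13.3235 lambda=0.0886

Work the structural quantities from V₀ = 42.0856 against face 39.0008:
d₁ = [ln(V₀/D) + (r + σ²/2)T] / (σ√T)
   = [ln(42.0856/39.0008) + (0.0508 + 0.5·0.5178²)·9.3513] / (0.5178·√9.3513)
   = [0.076123 + 1.728667] / 1.583427 = 1.139800
d₂ = d₁ − σ√T = 1.139800 − 1.583427 = -0.443627
N(d₁) = 0.872815,  N(d₂) = 0.328656,  e^(−rT) = 0.621856
E₀ = V₀·N(d₁) − D·e^(−rT)·N(d₂)
   = 42.0856·0.872815 − 39.0008·0.621856·0.328656 = 28.762087
B₀ = V₀ − E₀ = 42.0856 − 28.762087 = 13.323513
e^(−λT) = (B₀·e^(rT)/D − 0.2)/(1 − 0.2) = (13.3235·1.608088/39.0008 − 0.2)/0.8 = 0.43669628
λ = −ln(0.43669628)/9.3513 = 0.088599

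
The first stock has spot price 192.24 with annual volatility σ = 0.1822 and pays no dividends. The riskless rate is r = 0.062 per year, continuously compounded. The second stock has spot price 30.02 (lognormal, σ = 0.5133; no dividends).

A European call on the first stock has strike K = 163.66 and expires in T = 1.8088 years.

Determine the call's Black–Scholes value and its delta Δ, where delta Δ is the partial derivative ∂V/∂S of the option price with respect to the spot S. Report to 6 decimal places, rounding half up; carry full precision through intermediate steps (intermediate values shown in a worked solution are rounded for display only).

σ√T = 0.1822·√1.8088 = 0.245044
d₁ = (ln(S/K) + (r+σ²/2)T) / (σ√T) = (ln(192.24/163.66) + (0.062+0.1822²/2)·1.8088) / 0.245044 = (0.160953 + 0.142169) / 0.245044 = 1.237013
d₂ = d₁ − σ√T = 1.237013 − 0.245044 = 0.991969
e^{−rT} = 0.893914
N(d₁) = 0.891959,  N(d₂) = 0.839394
Call price V = S·N(d₁) − K·e^{−rT}·N(d₂) = 171.470172 − 122.801607 = 48.668565
Δ = N(d₁) = 0.891959

price = 48.668565
Δ = 0.891959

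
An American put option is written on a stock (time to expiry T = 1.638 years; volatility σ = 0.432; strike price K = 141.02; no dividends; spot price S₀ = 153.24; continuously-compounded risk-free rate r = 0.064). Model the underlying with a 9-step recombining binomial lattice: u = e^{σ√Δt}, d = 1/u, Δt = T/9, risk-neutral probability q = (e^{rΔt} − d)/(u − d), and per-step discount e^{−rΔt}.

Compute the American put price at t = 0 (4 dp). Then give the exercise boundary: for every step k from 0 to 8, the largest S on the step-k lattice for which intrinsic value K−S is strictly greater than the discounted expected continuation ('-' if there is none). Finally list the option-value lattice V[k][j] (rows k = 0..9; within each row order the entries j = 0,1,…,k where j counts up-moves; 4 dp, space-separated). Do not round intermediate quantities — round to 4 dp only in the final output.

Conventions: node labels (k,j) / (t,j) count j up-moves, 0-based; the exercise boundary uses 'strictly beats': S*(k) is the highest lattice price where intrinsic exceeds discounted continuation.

Δt=0.18200, u=1.20237, d=0.83169, q=0.48566, disc=e^(-rΔt)=0.98842
k=9 terminal: V=max(K-S,0) → 111.8445 98.8410 80.0417 52.8636 13.5721 0.0000 0.0000 0.0000 0.0000 0.0000
k=8: j=0 S=35.0798 intr=105.9402 cont=104.3071 V=105.9402[EX]; j=1 S=50.7149 intr=90.3051 cont=88.6720 V=90.3051[EX]; j=2 S=73.3187 intr=67.7013 cont=66.0683 V=67.7013[EX]; j=3 S=105.9970 intr=35.0230 cont=33.3900 V=35.0230[EX]; j=4 S=153.2400 intr=0.0000 cont=6.8998 V=6.8998[hold]; j=5 S=221.5394 intr=0.0000 cont=0.0000 V=0.0000[hold]; j=6 S=320.2799 intr=0.0000 cont=0.0000 V=0.0000[hold]; j=7 S=463.0293 intr=0.0000 cont=0.0000 V=0.0000[hold]; j=8 S=669.4024 intr=0.0000 cont=0.0000 V=0.0000[hold]  S*(8)=105.9970
k=7: j=0 S=42.1790 intr=98.8410 cont=97.2079 V=98.8410[EX]; j=1 S=60.9783 intr=80.0417 cont=78.4086 V=80.0417[EX]; j=2 S=88.1564 intr=52.8636 cont=51.2305 V=52.8636[EX]; j=3 S=127.4479 intr=13.5721 cont=21.1172 V=21.1172[hold]; j=4 S=184.2517 intr=0.0000 cont=3.5077 V=3.5077[hold]; j=5 S=266.3731 intr=0.0000 cont=0.0000 V=0.0000[hold]; j=6 S=385.0961 intr=0.0000 cont=0.0000 V=0.0000[hold]; j=7 S=556.7341 intr=0.0000 cont=0.0000 V=0.0000[hold]  S*(7)=88.1564
k=6: j=0 S=50.7149 intr=90.3051 cont=88.6720 V=90.3051[EX]; j=1 S=73.3187 intr=67.7013 cont=66.0683 V=67.7013[EX]; j=2 S=105.9970 intr=35.0230 cont=37.0119 V=37.0119[hold]; j=3 S=153.2400 intr=0.0000 cont=12.4195 V=12.4195[hold]; j=4 S=221.5394 intr=0.0000 cont=1.7833 V=1.7833[hold]; j=5 S=320.2799 intr=0.0000 cont=0.0000 V=0.0000[hold]; j=6 S=463.0293 intr=0.0000 cont=0.0000 V=0.0000[hold]  S*(6)=73.3187
k=5: j=0 S=60.9783 intr=80.0417 cont=78.4086 V=80.0417[EX]; j=1 S=88.1564 intr=52.8636 cont=52.1852 V=52.8636[EX]; j=2 S=127.4479 intr=13.5721 cont=24.7780 V=24.7780[hold]; j=3 S=184.2517 intr=0.0000 cont=7.1699 V=7.1699[hold]; j=4 S=266.3731 intr=0.0000 cont=0.9066 V=0.9066[hold]; j=5 S=385.0961 intr=0.0000 cont=0.0000 V=0.0000[hold]  S*(5)=88.1564
k=4: j=0 S=73.3187 intr=67.7013 cont=66.0683 V=67.7013[EX]; j=1 S=105.9970 intr=35.0230 cont=38.7692 V=38.7692[hold]; j=2 S=153.2400 intr=0.0000 cont=16.0385 V=16.0385[hold]; j=3 S=221.5394 intr=0.0000 cont=4.0802 V=4.0802[hold]; j=4 S=320.2799 intr=0.0000 cont=0.4609 V=0.4609[hold]  S*(4)=73.3187
k=3: j=0 S=88.1564 intr=52.8636 cont=53.0288 V=53.0288[hold]; j=1 S=127.4479 intr=13.5721 cont=27.4086 V=27.4086[hold]; j=2 S=184.2517 intr=0.0000 cont=10.1123 V=10.1123[hold]; j=3 S=266.3731 intr=0.0000 cont=2.2955 V=2.2955[hold]  S*(3)=-
k=2: j=0 S=105.9970 intr=35.0230 cont=40.1161 V=40.1161[hold]; j=1 S=153.2400 intr=0.0000 cont=18.7884 V=18.7884[hold]; j=2 S=221.5394 intr=0.0000 cont=6.2429 V=6.2429[hold]  S*(2)=-
k=1: j=0 S=127.4479 intr=13.5721 cont=29.4134 V=29.4134[hold]; j=1 S=184.2517 intr=0.0000 cont=12.5485 V=12.5485[hold]  S*(1)=-
k=0: j=0 S=153.2400 intr=0.0000 cont=20.9770 V=20.9770[hold]  S*(0)=-

price = 20.9770
boundary = - - - - 73.3187 88.1564 73.3187 88.1564 105.9970
tree:
20.9770
29.4134 12.5485
40.1161 18.7884 6.2429
53.0288 27.4086 10.1123 2.2955
67.7013 38.7692 16.0385 4.0802 0.4609
80.0417 52.8636 24.7780 7.1699 0.9066 0.0000
90.3051 67.7013 37.0119 12.4195 1.7833 0.0000 0.0000
98.8410 80.0417 52.8636 21.1172 3.5077 0.0000 0.0000 0.0000
105.9402 90.3051 67.7013 35.0230 6.8998 0.0000 0.0000 0.0000 0.0000
111.8445 98.8410 80.0417 52.8636 13.5721 0.0000 0.0000 0.0000 0.0000 0.0000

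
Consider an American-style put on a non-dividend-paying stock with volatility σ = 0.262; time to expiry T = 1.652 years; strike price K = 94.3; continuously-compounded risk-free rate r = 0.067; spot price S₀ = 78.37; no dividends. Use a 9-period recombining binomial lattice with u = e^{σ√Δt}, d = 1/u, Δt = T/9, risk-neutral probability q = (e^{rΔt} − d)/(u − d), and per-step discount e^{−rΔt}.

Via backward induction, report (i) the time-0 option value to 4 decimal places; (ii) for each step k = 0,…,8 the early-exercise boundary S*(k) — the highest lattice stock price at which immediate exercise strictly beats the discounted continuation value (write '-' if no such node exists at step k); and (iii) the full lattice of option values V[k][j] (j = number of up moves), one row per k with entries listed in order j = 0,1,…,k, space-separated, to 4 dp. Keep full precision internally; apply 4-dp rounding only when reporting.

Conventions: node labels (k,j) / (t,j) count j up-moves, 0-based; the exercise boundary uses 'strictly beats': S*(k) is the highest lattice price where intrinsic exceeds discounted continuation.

params: Δt=0.18356 u=1.11879 d=0.89382 q=0.52697 e^(-rΔt)=0.98778
t_9 payoffs: 65.7632 58.5806 49.5902 38.3369 24.2512 6.6203 0.0000 0.0000 0.0000 0.0000
t_8: node(8,0) S=31.9267 payoff=62.3733 vs cont=61.2206 → 62.3733 [stop]  node(8,1) S=39.9626 payoff=54.3374 vs cont=53.1848 → 54.3374 [stop]  node(8,2) S=50.0210 payoff=44.2790 vs cont=43.1264 → 44.2790 [stop]  node(8,3) S=62.6111 payoff=31.6889 vs cont=30.5363 → 31.6889 [stop]  node(8,4) S=78.3700 payoff=15.9300 vs cont=14.7774 → 15.9300 [stop]  node(8,5) S=98.0954 payoff=0.0000 vs cont=3.0933 → 3.0933 [wait]  node(8,6) S=122.7856 payoff=0.0000 vs cont=0.0000 → 0.0000 [wait]  node(8,7) S=153.6902 payoff=0.0000 vs cont=0.0000 → 0.0000 [wait]  node(8,8) S=192.3734 payoff=0.0000 vs cont=0.0000 → 0.0000 [wait]  ⇒ S*(8)=78.3700
t_7: node(7,0) S=35.7194 payoff=58.5806 vs cont=57.4280 → 58.5806 [stop]  node(7,1) S=44.7098 payoff=49.5902 vs cont=48.4376 → 49.5902 [stop]  node(7,2) S=55.9631 payoff=38.3369 vs cont=37.1843 → 38.3369 [stop]  node(7,3) S=70.0488 payoff=24.2512 vs cont=23.0986 → 24.2512 [stop]  node(7,4) S=87.6797 payoff=6.6203 vs cont=9.0534 → 9.0534 [wait]  node(7,5) S=109.7484 payoff=0.0000 vs cont=1.4453 → 1.4453 [wait]  node(7,6) S=137.3716 payoff=0.0000 vs cont=0.0000 → 0.0000 [wait]  node(7,7) S=171.9474 payoff=0.0000 vs cont=0.0000 → 0.0000 [wait]  ⇒ S*(7)=70.0488
t_6: node(6,0) S=39.9626 payoff=54.3374 vs cont=53.1848 → 54.3374 [stop]  node(6,1) S=50.0210 payoff=44.2790 vs cont=43.1264 → 44.2790 [stop]  node(6,2) S=62.6111 payoff=31.6889 vs cont=30.5363 → 31.6889 [stop]  node(6,3) S=78.3700 payoff=15.9300 vs cont=16.0439 → 16.0439 [wait]  node(6,4) S=98.0954 payoff=0.0000 vs cont=4.9825 → 4.9825 [wait]  node(6,5) S=122.7856 payoff=0.0000 vs cont=0.6753 → 0.6753 [wait]  node(6,6) S=153.6902 payoff=0.0000 vs cont=0.0000 → 0.0000 [wait]  ⇒ S*(6)=62.6111
t_5: node(5,0) S=44.7098 payoff=49.5902 vs cont=48.4376 → 49.5902 [stop]  node(5,1) S=55.9631 payoff=38.3369 vs cont=37.1843 → 38.3369 [stop]  node(5,2) S=70.0488 payoff=24.2512 vs cont=23.1579 → 24.2512 [stop]  node(5,3) S=87.6797 payoff=6.6203 vs cont=10.0900 → 10.0900 [wait]  node(5,4) S=109.7484 payoff=0.0000 vs cont=2.6796 → 2.6796 [wait]  node(5,5) S=137.3716 payoff=0.0000 vs cont=0.3155 → 0.3155 [wait]  ⇒ S*(5)=70.0488
t_4: node(4,0) S=50.0210 payoff=44.2790 vs cont=43.1264 → 44.2790 [stop]  node(4,1) S=62.6111 payoff=31.6889 vs cont=30.5363 → 31.6889 [stop]  node(4,2) S=78.3700 payoff=15.9300 vs cont=16.5835 → 16.5835 [wait]  node(4,3) S=98.0954 payoff=0.0000 vs cont=6.1094 → 6.1094 [wait]  node(4,4) S=122.7856 payoff=0.0000 vs cont=1.4163 → 1.4163 [wait]  ⇒ S*(4)=62.6111
t_3: node(3,0) S=55.9631 payoff=38.3369 vs cont=37.1843 → 38.3369 [stop]  node(3,1) S=70.0488 payoff=24.2512 vs cont=23.4388 → 24.2512 [stop]  node(3,2) S=87.6797 payoff=6.6203 vs cont=10.9287 → 10.9287 [wait]  node(3,3) S=109.7484 payoff=0.0000 vs cont=3.5918 → 3.5918 [wait]  ⇒ S*(3)=70.0488
t_2: node(2,0) S=62.6111 payoff=31.6889 vs cont=30.5363 → 31.6889 [stop]  node(2,1) S=78.3700 payoff=15.9300 vs cont=17.0201 → 17.0201 [wait]  node(2,2) S=98.0954 payoff=0.0000 vs cont=6.9761 → 6.9761 [wait]  ⇒ S*(2)=62.6111
t_1: node(1,0) S=70.0488 payoff=24.2512 vs cont=23.6660 → 24.2512 [stop]  node(1,1) S=87.6797 payoff=6.6203 vs cont=11.5838 → 11.5838 [wait]  ⇒ S*(1)=70.0488
t_0: node(0,0) S=78.3700 payoff=15.9300 vs cont=17.3611 → 17.3611 [wait]  ⇒ S*(0)=-

price = 17.3611
boundary = - 70.0488 62.6111 70.0488 62.6111 70.0488 62.6111 70.0488 78.3700
tree:
17.3611
24.2512 11.5838
31.6889 17.0201 6.9761
38.3369 24.2512 10.9287 3.5918
44.2790 31.6889 16.5835 6.1094 1.4163
49.5902 38.3369 24.2512 10.0900 2.6796 0.3155
54.3374 44.2790 31.6889 16.0439 4.9825 0.6753 0.0000
58.5806 49.5902 38.3369 24.2512 9.0534 1.4453 0.0000 0.0000
62.3733 54.3374 44.2790 31.6889 15.9300 3.0933 0.0000 0.0000 0.0000
65.7632 58.5806 49.5902 38.3369 24.2512 6.6203 0.0000 0.0000 0.0000 0.0000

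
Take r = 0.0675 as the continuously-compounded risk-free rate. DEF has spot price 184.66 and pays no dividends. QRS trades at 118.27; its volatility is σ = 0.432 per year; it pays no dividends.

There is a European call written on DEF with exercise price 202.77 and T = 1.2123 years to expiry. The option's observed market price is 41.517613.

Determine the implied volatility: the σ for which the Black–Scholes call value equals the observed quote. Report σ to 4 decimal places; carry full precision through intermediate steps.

sigma = 0.5295

At σ = 0.5295 the Black–Scholes value reproduces the quote:
σ√T = 0.5295·√1.2123 = 0.583003
d₁ = (ln(S/K) + (r+σ²/2)T) / (σ√T) = (ln(184.66/202.77) + (0.0675+0.5295²/2)·1.2123) / 0.583003 = (-0.093556 + 0.251777) / 0.583003 = 0.271389
d₂ = d₁ − σ√T = 0.271389 − 0.583003 = -0.311614
e^{−rT} = 0.921428
N(d₁) = 0.606954,  N(d₂) = 0.377667
V = S·N(d₁) − K·e^{−rT}·N(d₂) = 112.080133 − 70.562521 = 41.517613 (matching the quote); vega is positive throughout, so no other σ reproduces this price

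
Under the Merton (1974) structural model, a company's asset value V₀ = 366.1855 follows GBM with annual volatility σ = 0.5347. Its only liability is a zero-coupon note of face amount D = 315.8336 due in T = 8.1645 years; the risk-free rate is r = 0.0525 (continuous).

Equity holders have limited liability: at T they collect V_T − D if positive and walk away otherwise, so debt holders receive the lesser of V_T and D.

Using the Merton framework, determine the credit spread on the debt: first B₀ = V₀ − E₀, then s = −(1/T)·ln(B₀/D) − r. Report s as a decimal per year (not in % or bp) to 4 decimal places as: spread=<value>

spread=0.0677

Equity is a call on the firm's assets struck at D = 315.8336:
d₁ = [ln(V₀/D) + (r + σ²/2)T] / (σ√T)
   = [ln(366.1855/315.8336) + (0.0525 + 0.5·0.5347²)·8.1645] / (0.5347·√8.1645)
   = [0.147925 + 1.595768] / 1.527830 = 1.141287
d₂ = d₁ − σ√T = 1.141287 − 1.527830 = -0.386543
N(d₁) = 0.873125,  N(d₂) = 0.349547,  e^(−rT) = 0.651397
E₀ = V₀·N(d₁) − D·e^(−rT)·N(d₂)
   = 366.1855·0.873125 − 315.8336·0.651397·0.349547 = 247.812194
B₀ = V₀ − E₀ = 366.1855 − 247.812194 = 118.373306
spread = −(1/T)·ln(B₀/D) − r = −(1/8.1645)·ln(118.373306/315.8336) − 0.0525 = 0.06769992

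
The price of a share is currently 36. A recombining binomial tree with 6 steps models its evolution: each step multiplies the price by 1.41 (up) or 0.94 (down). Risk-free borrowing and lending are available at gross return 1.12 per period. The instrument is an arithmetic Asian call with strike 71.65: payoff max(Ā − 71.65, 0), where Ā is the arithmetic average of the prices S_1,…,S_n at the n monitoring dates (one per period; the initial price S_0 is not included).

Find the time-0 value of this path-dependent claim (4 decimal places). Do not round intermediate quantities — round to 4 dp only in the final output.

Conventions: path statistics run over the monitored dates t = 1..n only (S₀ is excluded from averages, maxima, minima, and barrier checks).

Set p* = 0.3830 (from d < R < u); the path-dependent value is the discounted p*-expectation over all price paths.
Enumerate all 2^6 = 64 price paths (U = up ×1.41, D = down ×0.94); each path with k up-moves has probability p*^k·(1−p*)^(6−k).
DDDDDD: Ā=29.1522, payoff=0.0000, prob=0.055182
UDDDDD: Ā=43.7284, payoff=0.0000, prob=0.034251
DUDDDD: Ā=40.9084, payoff=0.0000, prob=0.034251
UUDDDD: Ā=61.3625, payoff=0.0000, prob=0.021259
DDUDDD: Ā=38.2576, payoff=0.0000, prob=0.034251
UDUDDD: Ā=57.3863, payoff=0.0000, prob=0.021259
DUUDDD: Ā=54.5663, payoff=0.0000, prob=0.021259
UUUDDD: Ā=81.8495, payoff=10.1995, prob=0.013195
DDDUDD: Ā=35.7658, payoff=0.0000, prob=0.034251
UDDUDD: Ā=53.6487, payoff=0.0000, prob=0.021259
DUDUDD: Ā=50.8287, payoff=0.0000, prob=0.021259
UUDUDD: Ā=76.2431, payoff=4.5931, prob=0.013195
DDUUDD: Ā=48.1779, payoff=0.0000, prob=0.021259
UDUUDD: Ā=72.2669, payoff=0.6169, prob=0.013195
DUUUDD: Ā=69.4469, payoff=0.0000, prob=0.013195
UUUUDD: Ā=104.1703, payoff=32.5203, prob=0.008190
DDDDUD: Ā=33.4236, payoff=0.0000, prob=0.034251
UDDDUD: Ā=50.1353, payoff=0.0000, prob=0.021259
DUDDUD: Ā=47.3153, payoff=0.0000, prob=0.021259
UUDDUD: Ā=70.9730, payoff=0.0000, prob=0.013195
DDUDUD: Ā=44.6645, payoff=0.0000, prob=0.021259
UDUDUD: Ā=66.9968, payoff=0.0000, prob=0.013195
DUUDUD: Ā=64.1768, payoff=0.0000, prob=0.013195
UUUDUD: Ā=96.2652, payoff=24.6152, prob=0.008190
DDDUUD: Ā=42.1728, payoff=0.0000, prob=0.021259
UDDUUD: Ā=63.2592, payoff=0.0000, prob=0.013195
DUDUUD: Ā=60.4392, payoff=0.0000, prob=0.013195
UUDUUD: Ā=90.6588, payoff=19.0088, prob=0.008190
DDUUUD: Ā=57.7884, payoff=0.0000, prob=0.013195
UDUUUD: Ā=86.6826, payoff=15.0326, prob=0.008190
DUUUUD: Ā=83.8626, payoff=12.2126, prob=0.008190
UUUUUD: Ā=125.7939, payoff=54.1439, prob=0.005084
DDDDDU: Ā=31.2218, payoff=0.0000, prob=0.034251
UDDDDU: Ā=46.8328, payoff=0.0000, prob=0.021259
DUDDDU: Ā=44.0128, payoff=0.0000, prob=0.021259
UUDDDU: Ā=66.0192, payoff=0.0000, prob=0.013195
DDUDDU: Ā=41.3620, payoff=0.0000, prob=0.021259
UDUDDU: Ā=62.0430, payoff=0.0000, prob=0.013195
DUUDDU: Ā=59.2230, payoff=0.0000, prob=0.013195
UUUDDU: Ā=88.8344, payoff=17.1844, prob=0.008190
DDDUDU: Ā=38.8702, payoff=0.0000, prob=0.021259
UDDUDU: Ā=58.3053, payoff=0.0000, prob=0.013195
DUDUDU: Ā=55.4853, payoff=0.0000, prob=0.013195
UUDUDU: Ā=83.2280, payoff=11.5780, prob=0.008190
DDUUDU: Ā=52.8345, payoff=0.0000, prob=0.013195
UDUUDU: Ā=79.2518, payoff=7.6018, prob=0.008190
DUUUDU: Ā=76.4318, payoff=4.7818, prob=0.008190
UUUUDU: Ā=114.6477, payoff=42.9977, prob=0.005084
DDDDUU: Ā=36.5280, payoff=0.0000, prob=0.021259
UDDDUU: Ā=54.7920, payoff=0.0000, prob=0.013195
DUDDUU: Ā=51.9720, payoff=0.0000, prob=0.013195
UUDDUU: Ā=77.9579, payoff=6.3079, prob=0.008190
DDUDUU: Ā=49.3212, payoff=0.0000, prob=0.013195
UDUDUU: Ā=73.9817, payoff=2.3317, prob=0.008190
DUUDUU: Ā=71.1617, payoff=0.0000, prob=0.008190
UUUDUU: Ā=106.7426, payoff=35.0926, prob=0.005084
DDDUUU: Ā=46.8294, payoff=0.0000, prob=0.013195
UDDUUU: Ā=70.2441, payoff=0.0000, prob=0.008190
DUDUUU: Ā=67.4241, payoff=0.0000, prob=0.008190
UUDUUU: Ā=101.1362, payoff=29.4862, prob=0.005084
DDUUUU: Ā=64.7733, payoff=0.0000, prob=0.008190
UDUUUU: Ā=97.1600, payoff=25.5100, prob=0.005084
DUUUUU: Ā=94.3400, payoff=22.6900, prob=0.005084
UUUUUU: Ā=141.5100, payoff=69.8600, prob=0.003155
Price = Σ prob·payoff / R^6 = 2.745472 / 1.973823 = 1.3909

price = 1.3909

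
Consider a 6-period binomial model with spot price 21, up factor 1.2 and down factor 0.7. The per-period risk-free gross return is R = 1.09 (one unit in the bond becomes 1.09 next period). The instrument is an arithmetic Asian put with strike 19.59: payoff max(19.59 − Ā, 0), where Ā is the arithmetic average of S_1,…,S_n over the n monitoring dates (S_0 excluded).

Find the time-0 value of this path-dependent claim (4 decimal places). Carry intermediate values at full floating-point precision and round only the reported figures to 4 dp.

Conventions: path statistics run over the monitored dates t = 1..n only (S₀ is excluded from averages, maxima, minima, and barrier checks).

price = 0.4422

With p* = (R−d)/(u−d) = 0.7800, sum probability × payoff across the paths and divide by R^6.
Enumerate all 2^6 = 64 price paths (U = up ×1.2, D = down ×0.7); each path with k up-moves has probability p*^k·(1−p*)^(6−k).
DDDDDD: Ā=7.2059, payoff=12.3841, prob=0.000113
UDDDDD: Ā=12.3529, payoff=7.2371, prob=0.000402
DUDDDD: Ā=10.6029, payoff=8.9871, prob=0.000402
UUDDDD: Ā=18.1764, payoff=1.4136, prob=0.001425
DDUDDD: Ā=9.3779, payoff=10.2121, prob=0.000402
UDUDDD: Ā=16.0764, payoff=3.5136, prob=0.001425
DUUDDD: Ā=14.3264, payoff=5.2636, prob=0.001425
UUUDDD: Ā=24.5596, payoff=0.0000, prob=0.005053
DDDUDD: Ā=8.5204, payoff=11.0696, prob=0.000402
UDDUDD: Ā=14.6064, payoff=4.9836, prob=0.001425
DUDUDD: Ā=12.8564, payoff=6.7336, prob=0.001425
UUDUDD: Ā=22.0396, payoff=0.0000, prob=0.005053
DDUUDD: Ā=11.6314, payoff=7.9586, prob=0.001425
UDUUDD: Ā=19.9396, payoff=0.0000, prob=0.005053
DUUUDD: Ā=18.1896, payoff=1.4004, prob=0.005053
UUUUDD: Ā=31.1821, payoff=0.0000, prob=0.017915
DDDDUD: Ā=7.9202, payoff=11.6698, prob=0.000402
UDDDUD: Ā=13.5774, payoff=6.0126, prob=0.001425
DUDDUD: Ā=11.8274, payoff=7.7626, prob=0.001425
UUDDUD: Ā=20.2756, payoff=0.0000, prob=0.005053
DDUDUD: Ā=10.6024, payoff=8.9876, prob=0.001425
UDUDUD: Ā=18.1756, payoff=1.4144, prob=0.005053
DUUDUD: Ā=16.4256, payoff=3.1644, prob=0.005053
UUUDUD: Ā=28.1581, payoff=0.0000, prob=0.017915
DDDUUD: Ā=9.7449, payoff=9.8451, prob=0.001425
UDDUUD: Ā=16.7056, payoff=2.8844, prob=0.005053
DUDUUD: Ā=14.9556, payoff=4.6344, prob=0.005053
UUDUUD: Ā=25.6381, payoff=0.0000, prob=0.017915
DDUUUD: Ā=13.7306, payoff=5.8594, prob=0.005053
UDUUUD: Ā=23.5381, payoff=0.0000, prob=0.017915
DUUUUD: Ā=21.7881, payoff=0.0000, prob=0.017915
UUUUUD: Ā=37.3511, payoff=0.0000, prob=0.063518
DDDDDU: Ā=7.5000, payoff=12.0900, prob=0.000402
UDDDDU: Ā=12.8571, payoff=6.7329, prob=0.001425
DUDDDU: Ā=11.1071, payoff=8.4829, prob=0.001425
UUDDDU: Ā=19.0408, payoff=0.5492, prob=0.005053
DDUDDU: Ā=9.8821, payoff=9.7079, prob=0.001425
UDUDDU: Ā=16.9408, payoff=2.6492, prob=0.005053
DUUDDU: Ā=15.1908, payoff=4.3992, prob=0.005053
UUUDDU: Ā=26.0413, payoff=0.0000, prob=0.017915
DDDUDU: Ā=9.0246, payoff=10.5654, prob=0.001425
UDDUDU: Ā=15.4708, payoff=4.1192, prob=0.005053
DUDUDU: Ā=13.7208, payoff=5.8692, prob=0.005053
UUDUDU: Ā=23.5213, payoff=0.0000, prob=0.017915
DDUUDU: Ā=12.4958, payoff=7.0942, prob=0.005053
UDUUDU: Ā=21.4213, payoff=0.0000, prob=0.017915
DUUUDU: Ā=19.6713, payoff=0.0000, prob=0.017915
UUUUDU: Ā=33.7223, payoff=0.0000, prob=0.063518
DDDDUU: Ā=8.4244, payoff=11.1656, prob=0.001425
UDDDUU: Ā=14.4418, payoff=5.1482, prob=0.005053
DUDDUU: Ā=12.6918, payoff=6.8982, prob=0.005053
UUDDUU: Ā=21.7573, payoff=0.0000, prob=0.017915
DDUDUU: Ā=11.4668, payoff=8.1232, prob=0.005053
UDUDUU: Ā=19.6573, payoff=0.0000, prob=0.017915
DUUDUU: Ā=17.9073, payoff=1.6827, prob=0.017915
UUUDUU: Ā=30.6983, payoff=0.0000, prob=0.063518
DDDUUU: Ā=10.6093, payoff=8.9807, prob=0.005053
UDDUUU: Ā=18.1873, payoff=1.4027, prob=0.017915
DUDUUU: Ā=16.4373, payoff=3.1527, prob=0.017915
UUDUUU: Ā=28.1783, payoff=0.0000, prob=0.063518
DDUUUU: Ā=15.2123, payoff=4.3777, prob=0.017915
UDUUUU: Ā=26.0783, payoff=0.0000, prob=0.063518
DUUUUU: Ā=24.3283, payoff=0.0000, prob=0.063518
UUUUUU: Ā=41.7057, payoff=0.0000, prob=0.225200
Price = Σ prob·payoff / R^6 = 0.741568 / 1.677100 = 0.4422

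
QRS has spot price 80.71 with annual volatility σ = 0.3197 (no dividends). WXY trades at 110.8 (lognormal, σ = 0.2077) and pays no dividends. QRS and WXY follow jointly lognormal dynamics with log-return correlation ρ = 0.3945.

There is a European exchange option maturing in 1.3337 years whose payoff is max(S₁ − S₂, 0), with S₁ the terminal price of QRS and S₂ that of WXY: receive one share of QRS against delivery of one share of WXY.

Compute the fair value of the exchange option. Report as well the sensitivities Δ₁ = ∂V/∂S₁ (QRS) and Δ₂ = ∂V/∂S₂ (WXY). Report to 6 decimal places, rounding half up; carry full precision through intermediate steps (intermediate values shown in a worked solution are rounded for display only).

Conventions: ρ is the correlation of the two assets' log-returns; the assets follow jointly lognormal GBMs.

exchange price = 3.312912
Δ1 = 0.234573
Δ2 = -0.140970

σ_eff = √(σ₁² + σ₂² − 2ρσ₁σ₂) = √(0.3197² + 0.2077² − 2·0.3945·0.3197·0.2077) = 0.304888
d₁ = (ln(S₁/S₂) + (q₂ − q₁ + σ_eff²/2)T) / (σ_eff√T) = (ln(80.71/110.8) + (0.0 − 0.0 + 0.046478)·1.3337) / 0.352102 = -0.723870
d₂ = d₁ − σ_eff√T = -0.723870 − 0.352102 = -1.075972
N(d₁) = 0.234573,  N(d₂) = 0.140970
V = S₁·e^{−q₁T}·N(d₁) − S₂·e^{−q₂T}·N(d₂) = 18.932368 − 15.619456 = 3.312912
Key observation: no risk-free rate is needed — with the second asset as numeraire the exchange option is a call on the ratio S₁/S₂, and r cancels out of the value.
Δ₁ = e^{−q₁T}·N(d₁) = 0.234573;  Δ₂ = −e^{−q₂T}·N(d₂) = -0.140970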